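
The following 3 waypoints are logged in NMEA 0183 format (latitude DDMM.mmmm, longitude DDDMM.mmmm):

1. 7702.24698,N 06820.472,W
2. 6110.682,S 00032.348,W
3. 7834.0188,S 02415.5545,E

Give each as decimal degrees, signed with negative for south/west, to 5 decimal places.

1. 77.03745, -68.34120
2. -61.17803, -0.53913
3. -78.56698, 24.25924

Point 1:
  Lat: degrees = first 2 digits = 77, minutes = 2.24698; 77 + 2.24698/60 = 77.037450
  N → positive
  Lon: split at 3 digits → 068° and 20.472′; 68 + 20.472/60 = 68.341200
  W ⇒ negate
Point 2:
  Lat: split at 2 digits → 61° and 10.682′; 61 + 10.682/60 = 61.178033
  S ⇒ negate
  Longitude: degrees = first 3 digits = 0, minutes = 32.348; 0 + 32.348/60 = 0.539133
  W → negative
Point 3:
  Lat: split at 2 digits → 78° and 34.0188′; 78 + 34.0188/60 = 78.566980
  S → negative
  λ: split at 3 digits → 024° and 15.5545′; 24 + 15.5545/60 = 24.259242
  E ⇒ keep positive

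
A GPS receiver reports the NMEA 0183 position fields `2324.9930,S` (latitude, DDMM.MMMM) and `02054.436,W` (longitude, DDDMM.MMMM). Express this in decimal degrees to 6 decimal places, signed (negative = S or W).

Lat: split at 2 digits → 23° and 24.993′; 23 + 24.993/60 = 23.4165500
S → negative
Lon: split at 3 digits → 020° and 54.436′; 20 + 54.436/60 = 20.9072667
W → negative

-23.416550, -20.907267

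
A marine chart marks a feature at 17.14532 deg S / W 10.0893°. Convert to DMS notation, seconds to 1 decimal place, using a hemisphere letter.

17°08′43.2″ S, 10°05′21.5″ W

Latitude: whole degrees 17; 8.71920′ → 8′ and 43.152″
Lon: 0.089300° → 5.35800′; 0.35800 × 60 = 21.480″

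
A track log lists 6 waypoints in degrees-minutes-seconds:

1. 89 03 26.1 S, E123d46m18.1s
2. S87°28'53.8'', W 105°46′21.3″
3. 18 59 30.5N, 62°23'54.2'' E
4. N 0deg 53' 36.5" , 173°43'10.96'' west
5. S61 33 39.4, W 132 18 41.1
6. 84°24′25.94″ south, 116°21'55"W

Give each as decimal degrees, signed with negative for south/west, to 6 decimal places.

Point 1:
  Lat: 89 + 3/60 + 26.1/3600 = 89.0572500
  hemisphere S, so the sign is −
  Lon: 123° + 46/60 + 18.1/3600 = 123 + 0.766667 + 0.005028 = 123.7716944
  E → positive
Point 2:
  Lat: 28′ + 53.8″ = 28.89667′; 87 + 28.89667/60 = 87.4816111
  S → negative
  λ: 105 + 46/60 + 21.3/3600 = 105.7725833
  W → negative
Point 3:
  Latitude: 59′ + 30.5″ = 59.50833′; 18 + 59.50833/60 = 18.9918056
  N ⇒ keep positive
  Longitude: 62 + 23/60 + 54.2/3600 = 62.3983889
  E → positive
Point 4:
  Latitude: 53′ + 36.5″ = 53.60833′; 0 + 53.60833/60 = 0.8934722
  N → positive
  λ: 43′ + 10.96″ = 43.18267′; 173 + 43.18267/60 = 173.7197111
  W → negative
Point 5:
  φ: 33′ + 39.4″ = 33.65667′; 61 + 33.65667/60 = 61.5609444
  S ⇒ negate
  λ: 132 + 18/60 + 41.1/3600 = 132.3114167
  W ⇒ negate
Point 6:
  Lat: 84° + 24/60 + 25.94/3600 = 84 + 0.400000 + 0.007206 = 84.4072056
  S → negative
  Longitude: 21′ + 55″ = 21.91667′; 116 + 21.91667/60 = 116.3652778
  W → negative

1. -89.057250, 123.771694
2. -87.481611, -105.772583
3. 18.991806, 62.398389
4. 0.893472, -173.719711
5. -61.560944, -132.311417
6. -84.407206, -116.365278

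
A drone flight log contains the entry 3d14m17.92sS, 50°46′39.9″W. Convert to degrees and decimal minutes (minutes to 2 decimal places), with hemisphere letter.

3° 14.30′ S, 50° 46.67′ W

φ: 14 + 17.92/60 = 14.2987′
Longitude: seconds/60 = 0.66500; minutes = 46 + 0.66500 = 46.6650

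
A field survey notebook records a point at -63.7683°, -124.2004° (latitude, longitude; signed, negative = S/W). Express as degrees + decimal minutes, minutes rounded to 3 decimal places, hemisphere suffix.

63° 46.098′ S, 124° 12.024′ W

Latitude is negative → S; |value| = 63.768300
Lat: minutes = (63.768300 − 63) × 60 = 46.09800
Longitude is negative → W; |value| = 124.200400
λ: fractional part 0.200400 → 12.02400 minutes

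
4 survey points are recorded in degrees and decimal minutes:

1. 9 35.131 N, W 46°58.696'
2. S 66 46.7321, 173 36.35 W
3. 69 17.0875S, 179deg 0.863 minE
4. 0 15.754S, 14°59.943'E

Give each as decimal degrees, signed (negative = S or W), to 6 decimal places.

1. 9.585517, -46.978267
2. -66.778868, -173.605833
3. -69.284792, 179.014383
4. -0.262567, 14.999050

Point 1:
  φ: 35.131′ = 0.585517°; total 9.5855167
  N → positive
  λ: 46 + 58.696/60 = 46.9782667
  W → negative
Point 2:
  Latitude: 46.7321′ = 0.778868°; total 66.7788683
  S ⇒ negate
  λ: 36.35′ = 0.605833°; total 173.6058333
  W ⇒ negate
Point 3:
  Lat: 69 + 17.0875/60 = 69.2847917
  S ⇒ negate
  Lon: 179 + 0.863/60 = 179.0143833
  E → positive
Point 4:
  Latitude: 0 + 15.754/60 = 0.2625667
  S ⇒ negate
  λ: 14 + 59.943/60 = 14.9990500
  E ⇒ keep positive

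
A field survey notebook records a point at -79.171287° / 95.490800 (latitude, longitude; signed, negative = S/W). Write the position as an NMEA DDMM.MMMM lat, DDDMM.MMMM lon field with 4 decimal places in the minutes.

7910.2772,S / 09529.4480,E

Latitude is negative → S; |value| = 79.171287
Latitude: 79° + 0.171287 × 60 = 79° 10.277220′
Longitude: 95° + 0.490800 × 60 = 95° 29.448000′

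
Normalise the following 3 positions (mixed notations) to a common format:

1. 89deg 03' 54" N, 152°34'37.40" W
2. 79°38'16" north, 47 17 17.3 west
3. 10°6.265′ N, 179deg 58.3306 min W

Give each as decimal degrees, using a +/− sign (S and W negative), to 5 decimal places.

1. 89.06500, -152.57706
2. 79.63778, -47.28814
3. 10.10442, -179.97218

Point 1:
  φ: 89 + 3/60 + 54/3600 = 89.065000
  N ⇒ keep positive
  Lon: 34′ + 37.4″ = 34.62333′; 152 + 34.62333/60 = 152.577056
  W ⇒ negate
Point 2:
  Lat: 38′ + 16″ = 38.26667′; 79 + 38.26667/60 = 79.637778
  N → positive
  Longitude: 47 + 17/60 + 17.3/3600 = 47.288139
  W ⇒ negate
Point 3:
  Latitude: 10 + 6.265/60 = 10.104417
  N → positive
  Longitude: 179 + 58.3306/60 = 179.972177
  W ⇒ negate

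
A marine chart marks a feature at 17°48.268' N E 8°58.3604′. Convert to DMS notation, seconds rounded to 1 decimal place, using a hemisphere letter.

17°48′16.1″ N, 8°58′21.6″ E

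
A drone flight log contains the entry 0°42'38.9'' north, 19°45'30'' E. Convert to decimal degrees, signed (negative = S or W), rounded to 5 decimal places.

φ: 42′ + 38.9″ = 42.64833′; 0 + 42.64833/60 = 0.710806
N ⇒ keep positive
λ: 19 + 45/60 + 30/3600 = 19.758333
E ⇒ keep positive

0.71081, 19.75833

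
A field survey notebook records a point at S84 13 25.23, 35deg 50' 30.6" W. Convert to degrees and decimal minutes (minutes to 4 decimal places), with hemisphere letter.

φ: 13 + 25.23/60 = 13.420500′
Lon: 50 + 30.6/60 = 50.510000′

84° 13.4205′ S, 35° 50.5100′ W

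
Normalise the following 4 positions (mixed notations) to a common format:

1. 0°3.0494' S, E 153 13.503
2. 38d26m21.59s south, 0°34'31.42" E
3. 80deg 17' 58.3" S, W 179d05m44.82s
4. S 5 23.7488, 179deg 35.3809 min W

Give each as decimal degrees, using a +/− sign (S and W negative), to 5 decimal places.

Point 1:
  Lat: 3.0494′ = 0.050823°; total 0.050823
  S ⇒ negate
  λ: 153 + 13.503/60 = 153.225050
  E → positive
Point 2:
  Lat: 26′ + 21.59″ = 26.35983′; 38 + 26.35983/60 = 38.439331
  S ⇒ negate
  Longitude: 34′ + 31.42″ = 34.52367′; 0 + 34.52367/60 = 0.575394
  E → positive
Point 3:
  Latitude: 17′ + 58.3″ = 17.97167′; 80 + 17.97167/60 = 80.299528
  hemisphere S, so the sign is −
  λ: 179° + 5/60 + 44.82/3600 = 179 + 0.083333 + 0.012450 = 179.095783
  hemisphere W, so the sign is −
Point 4:
  Latitude: 23.7488′ = 0.395813°; total 5.395813
  hemisphere S, so the sign is −
  Lon: 179 + 35.3809/60 = 179.589682
  W → negative

1. -0.05082, 153.22505
2. -38.43933, 0.57539
3. -80.29953, -179.09578
4. -5.39581, -179.58968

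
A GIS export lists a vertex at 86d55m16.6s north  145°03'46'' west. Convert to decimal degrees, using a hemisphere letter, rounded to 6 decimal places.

86.921278° N, 145.062778° W

φ: 86° + 55/60 + 16.6/3600 = 86 + 0.916667 + 0.004611 = 86.9212778
Longitude: 145 + 3/60 + 46/3600 = 145.0627778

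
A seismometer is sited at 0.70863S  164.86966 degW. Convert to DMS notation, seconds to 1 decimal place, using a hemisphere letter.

0°42′31.1″ S, 164°52′10.8″ W

Latitude: 0.708630 × 60 = 42.51780′ → 42′, remainder × 60 = 31.068″
Lon: 0.869660° → 52.17960′; 0.17960 × 60 = 10.776″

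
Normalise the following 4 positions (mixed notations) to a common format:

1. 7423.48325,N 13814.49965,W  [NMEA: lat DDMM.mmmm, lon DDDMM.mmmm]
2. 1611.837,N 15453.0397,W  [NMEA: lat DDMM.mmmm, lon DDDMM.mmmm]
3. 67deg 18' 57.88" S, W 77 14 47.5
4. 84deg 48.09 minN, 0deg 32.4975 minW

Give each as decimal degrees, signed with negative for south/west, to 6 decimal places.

Point 1:
  Latitude: split at 2 digits → 74° and 23.48325′; 74 + 23.48325/60 = 74.3913875
  N → positive
  λ: degrees = first 3 digits = 138, minutes = 14.49965; 138 + 14.49965/60 = 138.2416608
  hemisphere W, so the sign is −
Point 2:
  Lat: split at 2 digits → 16° and 11.837′; 16 + 11.837/60 = 16.1972833
  N → positive
  λ: degrees = first 3 digits = 154, minutes = 53.0397; 154 + 53.0397/60 = 154.8839950
  W → negative
Point 3:
  Lat: 67° + 18/60 + 57.88/3600 = 67 + 0.300000 + 0.016078 = 67.3160778
  hemisphere S, so the sign is −
  Longitude: 77° + 14/60 + 47.5/3600 = 77 + 0.233333 + 0.013194 = 77.2465278
  W ⇒ negate
Point 4:
  Lat: 48.09′ = 0.801500°; total 84.8015000
  N → positive
  Lon: 32.4975′ = 0.541625°; total 0.5416250
  hemisphere W, so the sign is −

1. 74.391388, -138.241661
2. 16.197283, -154.883995
3. -67.316078, -77.246528
4. 84.801500, -0.541625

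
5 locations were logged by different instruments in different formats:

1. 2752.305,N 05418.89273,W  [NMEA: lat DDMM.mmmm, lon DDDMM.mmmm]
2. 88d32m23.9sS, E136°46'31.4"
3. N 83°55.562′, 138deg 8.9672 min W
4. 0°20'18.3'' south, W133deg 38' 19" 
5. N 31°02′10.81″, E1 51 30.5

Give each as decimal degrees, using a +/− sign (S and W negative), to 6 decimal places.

1. 27.871750, -54.314879
2. -88.539972, 136.775389
3. 83.926033, -138.149453
4. -0.338417, -133.638611
5. 31.036336, 1.858472

Point 1:
  Latitude: split at 2 digits → 27° and 52.305′; 27 + 52.305/60 = 27.8717500
  N ⇒ keep positive
  λ: split at 3 digits → 054° and 18.89273′; 54 + 18.89273/60 = 54.3148788
  hemisphere W, so the sign is −
Point 2:
  Lat: 88 + 32/60 + 23.9/3600 = 88.5399722
  S ⇒ negate
  Lon: 136 + 46/60 + 31.4/3600 = 136.7753889
  E ⇒ keep positive
Point 3:
  Latitude: 83 + 55.562/60 = 83.9260333
  N ⇒ keep positive
  Lon: 138 + 8.9672/60 = 138.1494533
  W ⇒ negate
Point 4:
  Lat: 0° + 20/60 + 18.3/3600 = 0 + 0.333333 + 0.005083 = 0.3384167
  S ⇒ negate
  Longitude: 133° + 38/60 + 19/3600 = 133 + 0.633333 + 0.005278 = 133.6386111
  W → negative
Point 5:
  φ: 31 + 2/60 + 10.81/3600 = 31.0363361
  N → positive
  λ: 1° + 51/60 + 30.5/3600 = 1 + 0.850000 + 0.008472 = 1.8584722
  E → positive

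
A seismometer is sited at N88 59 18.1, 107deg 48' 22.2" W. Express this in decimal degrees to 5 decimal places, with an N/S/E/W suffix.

Latitude: 59′ + 18.1″ = 59.30167′; 88 + 59.30167/60 = 88.988361
Lon: 48′ + 22.2″ = 48.37000′; 107 + 48.37000/60 = 107.806167

88.98836° N, 107.80617° W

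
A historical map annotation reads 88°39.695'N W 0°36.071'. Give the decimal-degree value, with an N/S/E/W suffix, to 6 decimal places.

88.661583° N, 0.601183° W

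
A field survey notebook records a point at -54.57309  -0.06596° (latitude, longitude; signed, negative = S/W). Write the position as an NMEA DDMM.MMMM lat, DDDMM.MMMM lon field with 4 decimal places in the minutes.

5434.3854,S / 00003.9576,W

Latitude is negative → S; |value| = 54.573090
Lat: 54° + 0.573090 × 60 = 54° 34.385400′
Longitude is negative → W; |value| = 0.065960
λ: fractional part 0.065960 → 3.957600 minutes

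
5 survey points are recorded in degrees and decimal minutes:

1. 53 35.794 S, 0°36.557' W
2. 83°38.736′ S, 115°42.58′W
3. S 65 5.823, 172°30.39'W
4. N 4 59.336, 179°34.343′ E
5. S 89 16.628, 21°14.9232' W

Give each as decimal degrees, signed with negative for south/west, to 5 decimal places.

Point 1:
  φ: 35.794′ = 0.596567°; total 53.596567
  S ⇒ negate
  Longitude: 36.557′ = 0.609283°; total 0.609283
  W ⇒ negate
Point 2:
  Lat: 38.736′ = 0.645600°; total 83.645600
  S → negative
  Longitude: 115 + 42.58/60 = 115.709667
  hemisphere W, so the sign is −
Point 3:
  φ: 65 + 5.823/60 = 65.097050
  S ⇒ negate
  Longitude: 30.39′ = 0.506500°; total 172.506500
  W ⇒ negate
Point 4:
  Latitude: 59.336′ = 0.988933°; total 4.988933
  N ⇒ keep positive
  Lon: 179 + 34.343/60 = 179.572383
  E → positive
Point 5:
  Latitude: 16.628′ = 0.277133°; total 89.277133
  S → negative
  Longitude: 21 + 14.9232/60 = 21.248720
  hemisphere W, so the sign is −

1. -53.59657, -0.60928
2. -83.64560, -115.70967
3. -65.09705, -172.50650
4. 4.98893, 179.57238
5. -89.27713, -21.24872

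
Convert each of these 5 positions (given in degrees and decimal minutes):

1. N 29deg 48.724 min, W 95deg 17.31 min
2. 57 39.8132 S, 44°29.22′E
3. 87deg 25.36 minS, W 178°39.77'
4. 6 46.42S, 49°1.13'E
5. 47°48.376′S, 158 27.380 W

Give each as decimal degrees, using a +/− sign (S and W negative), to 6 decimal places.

1. 29.812067, -95.288500
2. -57.663553, 44.487000
3. -87.422667, -178.662833
4. -6.773667, 49.018833
5. -47.806267, -158.456333

Point 1:
  Lat: 48.724′ = 0.812067°; total 29.8120667
  N → positive
  Longitude: 95 + 17.31/60 = 95.2885000
  W ⇒ negate
Point 2:
  Latitude: 57 + 39.8132/60 = 57.6635533
  S ⇒ negate
  Longitude: 44 + 29.22/60 = 44.4870000
  E → positive
Point 3:
  Lat: 25.36′ = 0.422667°; total 87.4226667
  S → negative
  Lon: 39.77′ = 0.662833°; total 178.6628333
  W ⇒ negate
Point 4:
  Latitude: 6 + 46.42/60 = 6.7736667
  S → negative
  Lon: 1.13′ = 0.018833°; total 49.0188333
  E → positive
Point 5:
  Latitude: 48.376′ = 0.806267°; total 47.8062667
  S → negative
  λ: 158 + 27.38/60 = 158.4563333
  hemisphere W, so the sign is −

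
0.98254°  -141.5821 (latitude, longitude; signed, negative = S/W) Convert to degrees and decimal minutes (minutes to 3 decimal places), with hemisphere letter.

0° 58.952′ N, 141° 34.926′ W

Lat: 0° + 0.982540 × 60 = 0° 58.95240′
Longitude is negative → W; |value| = 141.582100
Longitude: fractional part 0.582100 → 34.92600 minutes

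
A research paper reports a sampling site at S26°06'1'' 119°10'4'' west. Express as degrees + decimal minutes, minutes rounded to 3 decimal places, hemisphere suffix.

26° 6.017′ S, 119° 10.067′ W

Lat: seconds/60 = 0.01667; minutes = 6 + 0.01667 = 6.01667
Longitude: 10 + 4/60 = 10.06667′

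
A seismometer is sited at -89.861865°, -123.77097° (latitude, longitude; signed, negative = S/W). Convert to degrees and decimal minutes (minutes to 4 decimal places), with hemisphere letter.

89° 51.7119′ S, 123° 46.2582′ W

Latitude is negative → S; |value| = 89.861865
Lat: fractional part 0.861865 → 51.711900 minutes
Longitude is negative → W; |value| = 123.770970
λ: minutes = (123.770970 − 123) × 60 = 46.258200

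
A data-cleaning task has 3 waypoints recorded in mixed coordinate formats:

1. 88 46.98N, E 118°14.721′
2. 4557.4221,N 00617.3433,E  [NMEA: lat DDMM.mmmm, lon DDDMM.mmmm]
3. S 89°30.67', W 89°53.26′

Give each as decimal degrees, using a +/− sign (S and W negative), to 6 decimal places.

Point 1:
  Latitude: 46.98′ = 0.783000°; total 88.7830000
  N ⇒ keep positive
  Longitude: 14.721′ = 0.245350°; total 118.2453500
  E ⇒ keep positive
Point 2:
  Lat: degrees = first 2 digits = 45, minutes = 57.4221; 45 + 57.4221/60 = 45.9570350
  N ⇒ keep positive
  Lon: split at 3 digits → 006° and 17.3433′; 6 + 17.3433/60 = 6.2890550
  E → positive
Point 3:
  φ: 89 + 30.67/60 = 89.5111667
  S → negative
  Lon: 89 + 53.26/60 = 89.8876667
  W → negative

1. 88.783000, 118.245350
2. 45.957035, 6.289055
3. -89.511167, -89.887667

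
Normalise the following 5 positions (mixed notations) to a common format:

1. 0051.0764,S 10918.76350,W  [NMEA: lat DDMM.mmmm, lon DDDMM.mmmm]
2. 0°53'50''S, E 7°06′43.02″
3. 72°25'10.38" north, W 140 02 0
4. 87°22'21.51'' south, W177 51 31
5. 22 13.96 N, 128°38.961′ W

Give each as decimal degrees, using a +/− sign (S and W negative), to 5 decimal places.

Point 1:
  Lat: split at 2 digits → 00° and 51.0764′; 0 + 51.0764/60 = 0.851273
  S ⇒ negate
  Lon: split at 3 digits → 109° and 18.7635′; 109 + 18.7635/60 = 109.312725
  W → negative
Point 2:
  Latitude: 0° + 53/60 + 50/3600 = 0 + 0.883333 + 0.013889 = 0.897222
  S → negative
  Longitude: 6′ + 43.02″ = 6.71700′; 7 + 6.71700/60 = 7.111950
  E → positive
Point 3:
  Lat: 25′ + 10.38″ = 25.17300′; 72 + 25.17300/60 = 72.419550
  N ⇒ keep positive
  Lon: 140° + 2/60 + 0/3600 = 140 + 0.033333 + 0.000000 = 140.033333
  hemisphere W, so the sign is −
Point 4:
  Latitude: 22′ + 21.51″ = 22.35850′; 87 + 22.35850/60 = 87.372642
  hemisphere S, so the sign is −
  Lon: 177 + 51/60 + 31/3600 = 177.858611
  hemisphere W, so the sign is −
Point 5:
  Latitude: 22 + 13.96/60 = 22.232667
  N → positive
  λ: 128 + 38.961/60 = 128.649350
  W → negative

1. -0.85127, -109.31273
2. -0.89722, 7.11195
3. 72.41955, -140.03333
4. -87.37264, -177.85861
5. 22.23267, -128.64935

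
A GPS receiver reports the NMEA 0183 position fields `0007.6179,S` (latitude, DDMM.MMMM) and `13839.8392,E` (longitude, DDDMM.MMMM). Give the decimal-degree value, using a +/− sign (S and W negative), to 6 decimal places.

-0.126965, 138.663987

φ: split at 2 digits → 00° and 7.6179′; 0 + 7.6179/60 = 0.1269650
S → negative
Longitude: degrees = first 3 digits = 138, minutes = 39.8392; 138 + 39.8392/60 = 138.6639867
E → positive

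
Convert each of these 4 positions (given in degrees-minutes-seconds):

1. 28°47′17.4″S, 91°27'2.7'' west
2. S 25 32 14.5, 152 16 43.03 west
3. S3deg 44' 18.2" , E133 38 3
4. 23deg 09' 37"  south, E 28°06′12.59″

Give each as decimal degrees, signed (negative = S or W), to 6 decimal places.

1. -28.788167, -91.450750
2. -25.537361, -152.278619
3. -3.738389, 133.634167
4. -23.160278, 28.103497

Point 1:
  Latitude: 28 + 47/60 + 17.4/3600 = 28.7881667
  hemisphere S, so the sign is −
  λ: 91 + 27/60 + 2.7/3600 = 91.4507500
  W → negative
Point 2:
  φ: 32′ + 14.5″ = 32.24167′; 25 + 32.24167/60 = 25.5373611
  S ⇒ negate
  Longitude: 152 + 16/60 + 43.03/3600 = 152.2786194
  hemisphere W, so the sign is −
Point 3:
  φ: 3 + 44/60 + 18.2/3600 = 3.7383889
  S → negative
  λ: 38′ + 3″ = 38.05000′; 133 + 38.05000/60 = 133.6341667
  E ⇒ keep positive
Point 4:
  Lat: 9′ + 37″ = 9.61667′; 23 + 9.61667/60 = 23.1602778
  S → negative
  Longitude: 28° + 6/60 + 12.59/3600 = 28 + 0.100000 + 0.003497 = 28.1034972
  E ⇒ keep positive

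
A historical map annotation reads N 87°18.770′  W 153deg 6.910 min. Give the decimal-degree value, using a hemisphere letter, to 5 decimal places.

φ: 87 + 18.77/60 = 87.312833
λ: 6.91′ = 0.115167°; total 153.115167

87.31283° N, 153.11517° W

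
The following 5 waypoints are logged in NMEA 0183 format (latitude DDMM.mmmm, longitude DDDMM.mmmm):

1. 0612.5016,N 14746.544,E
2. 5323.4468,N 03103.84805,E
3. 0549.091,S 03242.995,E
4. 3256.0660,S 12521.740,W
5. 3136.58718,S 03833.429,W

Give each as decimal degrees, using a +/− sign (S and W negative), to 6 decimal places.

1. 6.208360, 147.775733
2. 53.390780, 31.064134
3. -5.818183, 32.716583
4. -32.934433, -125.362333
5. -31.609786, -38.557150

Point 1:
  Latitude: split at 2 digits → 06° and 12.5016′; 6 + 12.5016/60 = 6.2083600
  N → positive
  λ: split at 3 digits → 147° and 46.544′; 147 + 46.544/60 = 147.7757333
  E ⇒ keep positive
Point 2:
  Latitude: split at 2 digits → 53° and 23.4468′; 53 + 23.4468/60 = 53.3907800
  N ⇒ keep positive
  Lon: degrees = first 3 digits = 31, minutes = 3.84805; 31 + 3.84805/60 = 31.0641342
  E ⇒ keep positive
Point 3:
  Lat: degrees = first 2 digits = 5, minutes = 49.091; 5 + 49.091/60 = 5.8181833
  S → negative
  λ: split at 3 digits → 032° and 42.995′; 32 + 42.995/60 = 32.7165833
  E ⇒ keep positive
Point 4:
  Latitude: degrees = first 2 digits = 32, minutes = 56.066; 32 + 56.066/60 = 32.9344333
  S → negative
  λ: split at 3 digits → 125° and 21.74′; 125 + 21.74/60 = 125.3623333
  W ⇒ negate
Point 5:
  φ: degrees = first 2 digits = 31, minutes = 36.58718; 31 + 36.58718/60 = 31.6097863
  hemisphere S, so the sign is −
  λ: degrees = first 3 digits = 38, minutes = 33.429; 38 + 33.429/60 = 38.5571500
  W → negative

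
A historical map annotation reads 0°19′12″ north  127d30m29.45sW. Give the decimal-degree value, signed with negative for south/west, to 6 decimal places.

Lat: 0° + 19/60 + 12/3600 = 0 + 0.316667 + 0.003333 = 0.3200000
N ⇒ keep positive
λ: 127° + 30/60 + 29.45/3600 = 127 + 0.500000 + 0.008181 = 127.5081806
W ⇒ negate

0.320000, -127.508181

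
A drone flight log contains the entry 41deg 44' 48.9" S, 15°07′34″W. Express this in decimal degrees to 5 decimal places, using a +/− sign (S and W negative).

-41.74692, -15.12611

Lat: 41° + 44/60 + 48.9/3600 = 41 + 0.733333 + 0.013583 = 41.746917
hemisphere S, so the sign is −
Lon: 15° + 7/60 + 34/3600 = 15 + 0.116667 + 0.009444 = 15.126111
hemisphere W, so the sign is −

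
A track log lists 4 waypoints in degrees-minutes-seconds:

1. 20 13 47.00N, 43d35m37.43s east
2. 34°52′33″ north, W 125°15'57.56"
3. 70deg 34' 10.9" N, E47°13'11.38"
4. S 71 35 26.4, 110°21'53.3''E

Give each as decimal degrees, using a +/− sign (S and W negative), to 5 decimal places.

1. 20.22972, 43.59373
2. 34.87583, -125.26599
3. 70.56969, 47.21983
4. -71.59067, 110.36481

Point 1:
  Latitude: 20 + 13/60 + 47/3600 = 20.229722
  N ⇒ keep positive
  Lon: 43° + 35/60 + 37.43/3600 = 43 + 0.583333 + 0.010397 = 43.593731
  E ⇒ keep positive
Point 2:
  Latitude: 52′ + 33″ = 52.55000′; 34 + 52.55000/60 = 34.875833
  N → positive
  Lon: 125° + 15/60 + 57.56/3600 = 125 + 0.250000 + 0.015989 = 125.265989
  hemisphere W, so the sign is −
Point 3:
  Lat: 34′ + 10.9″ = 34.18167′; 70 + 34.18167/60 = 70.569694
  N ⇒ keep positive
  Lon: 47° + 13/60 + 11.38/3600 = 47 + 0.216667 + 0.003161 = 47.219828
  E ⇒ keep positive
Point 4:
  Lat: 35′ + 26.4″ = 35.44000′; 71 + 35.44000/60 = 71.590667
  S → negative
  λ: 110 + 21/60 + 53.3/3600 = 110.364806
  E → positive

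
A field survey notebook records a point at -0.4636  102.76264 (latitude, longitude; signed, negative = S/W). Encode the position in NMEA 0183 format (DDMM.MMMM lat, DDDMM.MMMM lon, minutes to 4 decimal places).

Latitude is negative → S; |value| = 0.463600
Latitude: minutes = (0.463600 − 0) × 60 = 27.816000
Lon: fractional part 0.762640 → 45.758400 minutes

0027.8160,S / 10245.7584,E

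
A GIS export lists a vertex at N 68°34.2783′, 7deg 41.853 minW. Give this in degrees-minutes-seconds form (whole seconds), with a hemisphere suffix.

Latitude: fractional minutes 0.27830 × 60 = 16.70″
Lon: fractional minutes 0.85300 × 60 = 51.18″

68°34′17″ N, 7°41′51″ W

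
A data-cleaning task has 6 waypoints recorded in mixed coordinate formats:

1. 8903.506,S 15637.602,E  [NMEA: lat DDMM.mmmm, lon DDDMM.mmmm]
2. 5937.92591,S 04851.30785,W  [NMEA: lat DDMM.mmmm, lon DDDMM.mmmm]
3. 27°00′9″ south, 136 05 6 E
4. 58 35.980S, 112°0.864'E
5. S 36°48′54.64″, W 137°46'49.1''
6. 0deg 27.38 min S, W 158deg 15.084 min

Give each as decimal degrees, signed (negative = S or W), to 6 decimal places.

1. -89.058433, 156.626700
2. -59.632099, -48.855131
3. -27.002500, 136.085000
4. -58.599667, 112.014400
5. -36.815178, -137.780306
6. -0.456333, -158.251400

Point 1:
  φ: split at 2 digits → 89° and 3.506′; 89 + 3.506/60 = 89.0584333
  S → negative
  λ: degrees = first 3 digits = 156, minutes = 37.602; 156 + 37.602/60 = 156.6267000
  E → positive
Point 2:
  φ: split at 2 digits → 59° and 37.92591′; 59 + 37.92591/60 = 59.6320985
  S → negative
  Longitude: degrees = first 3 digits = 48, minutes = 51.30785; 48 + 51.30785/60 = 48.8551308
  W → negative
Point 3:
  φ: 27 + 0/60 + 9/3600 = 27.0025000
  hemisphere S, so the sign is −
  Lon: 136 + 5/60 + 6/3600 = 136.0850000
  E → positive
Point 4:
  φ: 35.98′ = 0.599667°; total 58.5996667
  S ⇒ negate
  Lon: 112 + 0.864/60 = 112.0144000
  E → positive
Point 5:
  Lat: 36 + 48/60 + 54.64/3600 = 36.8151778
  hemisphere S, so the sign is −
  Longitude: 137 + 46/60 + 49.1/3600 = 137.7803056
  W → negative
Point 6:
  φ: 27.38′ = 0.456333°; total 0.4563333
  hemisphere S, so the sign is −
  λ: 15.084′ = 0.251400°; total 158.2514000
  hemisphere W, so the sign is −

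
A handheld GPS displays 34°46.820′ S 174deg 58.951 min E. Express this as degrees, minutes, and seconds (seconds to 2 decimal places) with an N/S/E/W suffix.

34°46′49.20″ S, 174°58′57.06″ E

Latitude: 46.82000′ → 46′ and 0.82000 × 60 = 49.2000″
Lon: fractional minutes 0.95100 × 60 = 57.0600″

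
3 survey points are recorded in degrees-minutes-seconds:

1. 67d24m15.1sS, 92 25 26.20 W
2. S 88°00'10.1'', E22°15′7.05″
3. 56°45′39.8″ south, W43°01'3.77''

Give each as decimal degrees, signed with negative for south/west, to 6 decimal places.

1. -67.404194, -92.423944
2. -88.002806, 22.251958
3. -56.761056, -43.017714

Point 1:
  Lat: 24′ + 15.1″ = 24.25167′; 67 + 24.25167/60 = 67.4041944
  S → negative
  Longitude: 92° + 25/60 + 26.2/3600 = 92 + 0.416667 + 0.007278 = 92.4239444
  hemisphere W, so the sign is −
Point 2:
  Latitude: 88° + 0/60 + 10.1/3600 = 88 + 0.000000 + 0.002806 = 88.0028056
  S ⇒ negate
  Longitude: 15′ + 7.05″ = 15.11750′; 22 + 15.11750/60 = 22.2519583
  E ⇒ keep positive
Point 3:
  φ: 56° + 45/60 + 39.8/3600 = 56 + 0.750000 + 0.011056 = 56.7610556
  S ⇒ negate
  λ: 43 + 1/60 + 3.77/3600 = 43.0177139
  W → negative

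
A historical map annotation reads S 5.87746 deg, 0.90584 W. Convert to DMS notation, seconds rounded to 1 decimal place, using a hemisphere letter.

Lat: 0.877460° → 52.64760′; 0.64760 × 60 = 38.856″
Lon: 0.905840 × 60 = 54.35040′ → 54′, remainder × 60 = 21.024″

5°52′38.9″ S, 0°54′21.0″ W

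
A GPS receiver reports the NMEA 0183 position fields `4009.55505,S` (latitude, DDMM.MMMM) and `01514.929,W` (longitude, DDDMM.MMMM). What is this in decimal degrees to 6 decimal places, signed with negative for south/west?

-40.159251, -15.248817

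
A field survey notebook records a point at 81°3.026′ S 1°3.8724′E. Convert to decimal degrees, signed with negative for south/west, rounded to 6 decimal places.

Lat: 81 + 3.026/60 = 81.0504333
hemisphere S, so the sign is −
λ: 3.8724′ = 0.064540°; total 1.0645400
E → positive

-81.050433, 1.064540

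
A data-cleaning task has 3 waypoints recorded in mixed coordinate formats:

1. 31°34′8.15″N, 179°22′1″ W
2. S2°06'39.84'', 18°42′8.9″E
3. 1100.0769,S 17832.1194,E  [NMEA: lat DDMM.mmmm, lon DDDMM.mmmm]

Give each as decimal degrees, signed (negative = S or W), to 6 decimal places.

Point 1:
  Lat: 31 + 34/60 + 8.15/3600 = 31.5689306
  N ⇒ keep positive
  λ: 179 + 22/60 + 1/3600 = 179.3669444
  W ⇒ negate
Point 2:
  Latitude: 6′ + 39.84″ = 6.66400′; 2 + 6.66400/60 = 2.1110667
  S ⇒ negate
  λ: 18° + 42/60 + 8.9/3600 = 18 + 0.700000 + 0.002472 = 18.7024722
  E → positive
Point 3:
  Lat: split at 2 digits → 11° and 0.0769′; 11 + 0.0769/60 = 11.0012817
  S ⇒ negate
  λ: degrees = first 3 digits = 178, minutes = 32.1194; 178 + 32.1194/60 = 178.5353233
  E → positive

1. 31.568931, -179.366944
2. -2.111067, 18.702472
3. -11.001282, 178.535323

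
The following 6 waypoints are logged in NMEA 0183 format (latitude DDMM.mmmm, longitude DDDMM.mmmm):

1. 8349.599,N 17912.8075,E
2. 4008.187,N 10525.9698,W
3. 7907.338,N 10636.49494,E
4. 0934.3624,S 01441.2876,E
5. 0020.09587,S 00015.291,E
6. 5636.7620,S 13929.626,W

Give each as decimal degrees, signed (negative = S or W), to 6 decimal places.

Point 1:
  φ: degrees = first 2 digits = 83, minutes = 49.599; 83 + 49.599/60 = 83.8266500
  N → positive
  Lon: split at 3 digits → 179° and 12.8075′; 179 + 12.8075/60 = 179.2134583
  E → positive
Point 2:
  φ: split at 2 digits → 40° and 8.187′; 40 + 8.187/60 = 40.1364500
  N → positive
  λ: degrees = first 3 digits = 105, minutes = 25.9698; 105 + 25.9698/60 = 105.4328300
  W ⇒ negate
Point 3:
  φ: degrees = first 2 digits = 79, minutes = 7.338; 79 + 7.338/60 = 79.1223000
  N ⇒ keep positive
  Lon: degrees = first 3 digits = 106, minutes = 36.49494; 106 + 36.49494/60 = 106.6082490
  E ⇒ keep positive
Point 4:
  φ: degrees = first 2 digits = 9, minutes = 34.3624; 9 + 34.3624/60 = 9.5727067
  S → negative
  λ: degrees = first 3 digits = 14, minutes = 41.2876; 14 + 41.2876/60 = 14.6881267
  E → positive
Point 5:
  Lat: degrees = first 2 digits = 0, minutes = 20.09587; 0 + 20.09587/60 = 0.3349312
  S → negative
  λ: degrees = first 3 digits = 0, minutes = 15.291; 0 + 15.291/60 = 0.2548500
  E ⇒ keep positive
Point 6:
  Lat: split at 2 digits → 56° and 36.762′; 56 + 36.762/60 = 56.6127000
  S ⇒ negate
  Lon: split at 3 digits → 139° and 29.626′; 139 + 29.626/60 = 139.4937667
  W → negative

1. 83.826650, 179.213458
2. 40.136450, -105.432830
3. 79.122300, 106.608249
4. -9.572707, 14.688127
5. -0.334931, 0.254850
6. -56.612700, -139.493767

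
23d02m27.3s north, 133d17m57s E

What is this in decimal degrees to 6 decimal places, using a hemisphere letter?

Latitude: 23 + 2/60 + 27.3/3600 = 23.0409167
Longitude: 133° + 17/60 + 57/3600 = 133 + 0.283333 + 0.015833 = 133.2991667

23.040917° N, 133.299167° E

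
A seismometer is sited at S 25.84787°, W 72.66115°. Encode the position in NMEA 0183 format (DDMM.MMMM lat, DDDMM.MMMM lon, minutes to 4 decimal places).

φ: minutes = (25.847870 − 25) × 60 = 50.872200
Lon: fractional part 0.661150 → 39.669000 minutes

2550.8722,S / 07239.6690,W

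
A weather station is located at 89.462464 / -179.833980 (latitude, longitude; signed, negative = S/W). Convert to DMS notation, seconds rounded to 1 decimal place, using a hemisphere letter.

Lat: 0.462464° → 27.74784′; 0.74784 × 60 = 44.870″
Longitude is negative → W; |value| = 179.833980
Lon: 0.833980 × 60 = 50.03880′ → 50′, remainder × 60 = 2.328″

89°27′44.9″ N, 179°50′2.3″ W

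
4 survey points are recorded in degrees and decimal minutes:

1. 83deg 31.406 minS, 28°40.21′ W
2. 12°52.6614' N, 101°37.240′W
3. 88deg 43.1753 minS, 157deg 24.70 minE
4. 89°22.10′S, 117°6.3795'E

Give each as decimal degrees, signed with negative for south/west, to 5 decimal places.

1. -83.52343, -28.67017
2. 12.87769, -101.62067
3. -88.71959, 157.41167
4. -89.36833, 117.10633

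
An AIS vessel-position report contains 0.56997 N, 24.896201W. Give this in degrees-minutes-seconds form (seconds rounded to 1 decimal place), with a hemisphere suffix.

φ: 0.569970 × 60 = 34.19820′ → 34′, remainder × 60 = 11.892″
Lon: whole degrees 24; 53.77206′ → 53′ and 46.324″

0°34′11.9″ N, 24°53′46.3″ W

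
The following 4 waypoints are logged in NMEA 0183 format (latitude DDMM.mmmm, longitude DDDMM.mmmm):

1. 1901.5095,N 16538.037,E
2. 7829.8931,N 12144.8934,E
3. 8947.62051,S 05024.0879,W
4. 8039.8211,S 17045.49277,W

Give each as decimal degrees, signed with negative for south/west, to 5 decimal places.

Point 1:
  Lat: split at 2 digits → 19° and 1.5095′; 19 + 1.5095/60 = 19.025158
  N → positive
  λ: split at 3 digits → 165° and 38.037′; 165 + 38.037/60 = 165.633950
  E ⇒ keep positive
Point 2:
  Lat: degrees = first 2 digits = 78, minutes = 29.8931; 78 + 29.8931/60 = 78.498218
  N → positive
  Lon: split at 3 digits → 121° and 44.8934′; 121 + 44.8934/60 = 121.748223
  E → positive
Point 3:
  Lat: degrees = first 2 digits = 89, minutes = 47.62051; 89 + 47.62051/60 = 89.793675
  hemisphere S, so the sign is −
  Longitude: degrees = first 3 digits = 50, minutes = 24.0879; 50 + 24.0879/60 = 50.401465
  W ⇒ negate
Point 4:
  Lat: degrees = first 2 digits = 80, minutes = 39.8211; 80 + 39.8211/60 = 80.663685
  S → negative
  Lon: degrees = first 3 digits = 170, minutes = 45.49277; 170 + 45.49277/60 = 170.758213
  hemisphere W, so the sign is −

1. 19.02516, 165.63395
2. 78.49822, 121.74822
3. -89.79368, -50.40147
4. -80.66369, -170.75821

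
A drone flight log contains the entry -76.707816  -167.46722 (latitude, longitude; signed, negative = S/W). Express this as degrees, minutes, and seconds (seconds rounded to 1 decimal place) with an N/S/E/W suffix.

76°42′28.1″ S, 167°28′2.0″ W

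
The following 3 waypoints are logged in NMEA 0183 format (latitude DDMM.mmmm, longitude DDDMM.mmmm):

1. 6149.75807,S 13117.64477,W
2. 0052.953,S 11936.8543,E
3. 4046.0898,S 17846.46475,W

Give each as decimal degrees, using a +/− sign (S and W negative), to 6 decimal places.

1. -61.829301, -131.294080
2. -0.882550, 119.614238
3. -40.768163, -178.774413

Point 1:
  φ: split at 2 digits → 61° and 49.75807′; 61 + 49.75807/60 = 61.8293012
  S ⇒ negate
  λ: split at 3 digits → 131° and 17.64477′; 131 + 17.64477/60 = 131.2940795
  W ⇒ negate
Point 2:
  φ: degrees = first 2 digits = 0, minutes = 52.953; 0 + 52.953/60 = 0.8825500
  S ⇒ negate
  Longitude: split at 3 digits → 119° and 36.8543′; 119 + 36.8543/60 = 119.6142383
  E → positive
Point 3:
  Latitude: split at 2 digits → 40° and 46.0898′; 40 + 46.0898/60 = 40.7681633
  hemisphere S, so the sign is −
  Longitude: degrees = first 3 digits = 178, minutes = 46.46475; 178 + 46.46475/60 = 178.7744125
  hemisphere W, so the sign is −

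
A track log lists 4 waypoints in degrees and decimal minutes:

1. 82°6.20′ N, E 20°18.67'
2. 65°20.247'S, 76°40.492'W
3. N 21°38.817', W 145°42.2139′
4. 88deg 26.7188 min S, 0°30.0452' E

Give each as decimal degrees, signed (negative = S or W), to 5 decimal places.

Point 1:
  Lat: 6.2′ = 0.103333°; total 82.103333
  N → positive
  Lon: 18.67′ = 0.311167°; total 20.311167
  E ⇒ keep positive
Point 2:
  φ: 20.247′ = 0.337450°; total 65.337450
  S ⇒ negate
  Longitude: 76 + 40.492/60 = 76.674867
  hemisphere W, so the sign is −
Point 3:
  Latitude: 38.817′ = 0.646950°; total 21.646950
  N ⇒ keep positive
  Longitude: 145 + 42.2139/60 = 145.703565
  W ⇒ negate
Point 4:
  φ: 26.7188′ = 0.445313°; total 88.445313
  S → negative
  Longitude: 0 + 30.0452/60 = 0.500753
  E → positive

1. 82.10333, 20.31117
2. -65.33745, -76.67487
3. 21.64695, -145.70357
4. -88.44531, 0.50075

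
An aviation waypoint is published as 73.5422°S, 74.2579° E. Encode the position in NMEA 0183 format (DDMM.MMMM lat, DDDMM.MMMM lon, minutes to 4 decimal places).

7332.5320,S / 07415.4740,E

φ: minutes = (73.542200 − 73) × 60 = 32.532000
Longitude: 74° + 0.257900 × 60 = 74° 15.474000′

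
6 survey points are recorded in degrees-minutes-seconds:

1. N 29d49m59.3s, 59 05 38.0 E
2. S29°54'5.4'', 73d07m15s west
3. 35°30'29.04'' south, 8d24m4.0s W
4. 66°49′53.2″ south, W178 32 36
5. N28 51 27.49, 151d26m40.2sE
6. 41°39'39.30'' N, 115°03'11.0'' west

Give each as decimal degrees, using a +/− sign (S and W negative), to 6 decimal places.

1. 29.833139, 59.093889
2. -29.901500, -73.120833
3. -35.508067, -8.401111
4. -66.831444, -178.543333
5. 28.857636, 151.444500
6. 41.660917, -115.053056

Point 1:
  Latitude: 29 + 49/60 + 59.3/3600 = 29.8331389
  N ⇒ keep positive
  Lon: 59 + 5/60 + 38/3600 = 59.0938889
  E ⇒ keep positive
Point 2:
  Lat: 29 + 54/60 + 5.4/3600 = 29.9015000
  S ⇒ negate
  Lon: 73 + 7/60 + 15/3600 = 73.1208333
  W → negative
Point 3:
  Latitude: 35 + 30/60 + 29.04/3600 = 35.5080667
  S → negative
  Longitude: 8 + 24/60 + 4/3600 = 8.4011111
  W → negative
Point 4:
  Lat: 49′ + 53.2″ = 49.88667′; 66 + 49.88667/60 = 66.8314444
  S ⇒ negate
  Lon: 32′ + 36″ = 32.60000′; 178 + 32.60000/60 = 178.5433333
  hemisphere W, so the sign is −
Point 5:
  φ: 51′ + 27.49″ = 51.45817′; 28 + 51.45817/60 = 28.8576361
  N ⇒ keep positive
  Lon: 151° + 26/60 + 40.2/3600 = 151 + 0.433333 + 0.011167 = 151.4445000
  E ⇒ keep positive
Point 6:
  Latitude: 39′ + 39.3″ = 39.65500′; 41 + 39.65500/60 = 41.6609167
  N ⇒ keep positive
  Lon: 115 + 3/60 + 11/3600 = 115.0530556
  hemisphere W, so the sign is −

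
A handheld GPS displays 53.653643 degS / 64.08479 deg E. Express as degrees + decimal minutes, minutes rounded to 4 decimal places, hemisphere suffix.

53° 39.2186′ S, 64° 5.0874′ E

Latitude: minutes = (53.653643 − 53) × 60 = 39.218580
Longitude: fractional part 0.084790 → 5.087400 minutes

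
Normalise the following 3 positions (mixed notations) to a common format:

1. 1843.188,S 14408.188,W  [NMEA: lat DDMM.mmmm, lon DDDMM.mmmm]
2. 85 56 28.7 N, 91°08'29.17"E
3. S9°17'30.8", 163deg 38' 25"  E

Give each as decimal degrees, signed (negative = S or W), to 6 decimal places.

1. -18.719800, -144.136467
2. 85.941306, 91.141436
3. -9.291889, 163.640278

Point 1:
  Lat: split at 2 digits → 18° and 43.188′; 18 + 43.188/60 = 18.7198000
  S ⇒ negate
  Lon: split at 3 digits → 144° and 8.188′; 144 + 8.188/60 = 144.1364667
  W ⇒ negate
Point 2:
  Lat: 85 + 56/60 + 28.7/3600 = 85.9413056
  N ⇒ keep positive
  Lon: 91 + 8/60 + 29.17/3600 = 91.1414361
  E ⇒ keep positive
Point 3:
  φ: 9 + 17/60 + 30.8/3600 = 9.2918889
  S ⇒ negate
  Longitude: 163° + 38/60 + 25/3600 = 163 + 0.633333 + 0.006944 = 163.6402778
  E → positive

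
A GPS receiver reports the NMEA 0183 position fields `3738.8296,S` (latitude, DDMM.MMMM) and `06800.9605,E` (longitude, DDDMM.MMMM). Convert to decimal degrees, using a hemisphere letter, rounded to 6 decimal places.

Lat: degrees = first 2 digits = 37, minutes = 38.8296; 37 + 38.8296/60 = 37.6471600
Lon: split at 3 digits → 068° and 0.9605′; 68 + 0.9605/60 = 68.0160083

37.647160° S, 68.016008° E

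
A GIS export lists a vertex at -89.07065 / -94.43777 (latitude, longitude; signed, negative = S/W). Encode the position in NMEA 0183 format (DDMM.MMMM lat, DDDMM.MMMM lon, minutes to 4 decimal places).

Latitude is negative → S; |value| = 89.070650
φ: 89° + 0.070650 × 60 = 89° 4.239000′
Longitude is negative → W; |value| = 94.437770
λ: 94° + 0.437770 × 60 = 94° 26.266200′

8904.2390,S / 09426.2662,W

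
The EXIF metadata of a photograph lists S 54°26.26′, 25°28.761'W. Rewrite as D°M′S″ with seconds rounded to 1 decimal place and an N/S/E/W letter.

Latitude: 26.26000′ → 26′ and 0.26000 × 60 = 15.600″
λ: 28.76100′ → 28′ and 0.76100 × 60 = 45.660″

54°26′15.6″ S, 25°28′45.7″ W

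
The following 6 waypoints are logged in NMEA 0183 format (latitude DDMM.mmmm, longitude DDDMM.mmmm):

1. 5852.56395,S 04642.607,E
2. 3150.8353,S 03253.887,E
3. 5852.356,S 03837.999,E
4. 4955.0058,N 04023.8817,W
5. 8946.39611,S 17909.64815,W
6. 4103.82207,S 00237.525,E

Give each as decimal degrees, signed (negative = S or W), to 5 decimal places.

Point 1:
  φ: degrees = first 2 digits = 58, minutes = 52.56395; 58 + 52.56395/60 = 58.876066
  S → negative
  Longitude: degrees = first 3 digits = 46, minutes = 42.607; 46 + 42.607/60 = 46.710117
  E → positive
Point 2:
  φ: degrees = first 2 digits = 31, minutes = 50.8353; 31 + 50.8353/60 = 31.847255
  S → negative
  Lon: degrees = first 3 digits = 32, minutes = 53.887; 32 + 53.887/60 = 32.898117
  E → positive
Point 3:
  Latitude: degrees = first 2 digits = 58, minutes = 52.356; 58 + 52.356/60 = 58.872600
  S → negative
  Lon: degrees = first 3 digits = 38, minutes = 37.999; 38 + 37.999/60 = 38.633317
  E → positive
Point 4:
  φ: degrees = first 2 digits = 49, minutes = 55.0058; 49 + 55.0058/60 = 49.916763
  N → positive
  λ: degrees = first 3 digits = 40, minutes = 23.8817; 40 + 23.8817/60 = 40.398028
  W ⇒ negate
Point 5:
  φ: split at 2 digits → 89° and 46.39611′; 89 + 46.39611/60 = 89.773269
  hemisphere S, so the sign is −
  λ: degrees = first 3 digits = 179, minutes = 9.64815; 179 + 9.64815/60 = 179.160803
  hemisphere W, so the sign is −
Point 6:
  φ: degrees = first 2 digits = 41, minutes = 3.82207; 41 + 3.82207/60 = 41.063701
  hemisphere S, so the sign is −
  λ: split at 3 digits → 002° and 37.525′; 2 + 37.525/60 = 2.625417
  E → positive

1. -58.87607, 46.71012
2. -31.84726, 32.89812
3. -58.87260, 38.63332
4. 49.91676, -40.39803
5. -89.77327, -179.16080
6. -41.06370, 2.62542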